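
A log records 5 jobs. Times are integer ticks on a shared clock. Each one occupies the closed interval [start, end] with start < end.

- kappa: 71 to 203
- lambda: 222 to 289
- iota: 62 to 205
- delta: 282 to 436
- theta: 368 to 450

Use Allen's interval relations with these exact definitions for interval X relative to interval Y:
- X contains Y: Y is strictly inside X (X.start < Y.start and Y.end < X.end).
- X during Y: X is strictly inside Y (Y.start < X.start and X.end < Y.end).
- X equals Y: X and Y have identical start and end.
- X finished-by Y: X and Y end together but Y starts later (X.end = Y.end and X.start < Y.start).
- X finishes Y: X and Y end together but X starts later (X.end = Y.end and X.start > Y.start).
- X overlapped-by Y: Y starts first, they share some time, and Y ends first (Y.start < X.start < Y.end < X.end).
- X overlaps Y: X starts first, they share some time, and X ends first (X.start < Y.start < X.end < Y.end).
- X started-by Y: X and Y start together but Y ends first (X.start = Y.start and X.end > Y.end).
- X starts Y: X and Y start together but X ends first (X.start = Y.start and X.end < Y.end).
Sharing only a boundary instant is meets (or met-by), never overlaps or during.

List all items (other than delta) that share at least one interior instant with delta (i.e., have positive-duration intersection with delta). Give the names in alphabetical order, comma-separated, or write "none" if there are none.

lambda, theta

Target delta = [282, 436].
iota [62, 205] → before → no.
kappa [71, 203] → before → no.
lambda [222, 289] → overlaps → yes.
theta [368, 450] → overlapped-by → yes.
Result: lambda, theta.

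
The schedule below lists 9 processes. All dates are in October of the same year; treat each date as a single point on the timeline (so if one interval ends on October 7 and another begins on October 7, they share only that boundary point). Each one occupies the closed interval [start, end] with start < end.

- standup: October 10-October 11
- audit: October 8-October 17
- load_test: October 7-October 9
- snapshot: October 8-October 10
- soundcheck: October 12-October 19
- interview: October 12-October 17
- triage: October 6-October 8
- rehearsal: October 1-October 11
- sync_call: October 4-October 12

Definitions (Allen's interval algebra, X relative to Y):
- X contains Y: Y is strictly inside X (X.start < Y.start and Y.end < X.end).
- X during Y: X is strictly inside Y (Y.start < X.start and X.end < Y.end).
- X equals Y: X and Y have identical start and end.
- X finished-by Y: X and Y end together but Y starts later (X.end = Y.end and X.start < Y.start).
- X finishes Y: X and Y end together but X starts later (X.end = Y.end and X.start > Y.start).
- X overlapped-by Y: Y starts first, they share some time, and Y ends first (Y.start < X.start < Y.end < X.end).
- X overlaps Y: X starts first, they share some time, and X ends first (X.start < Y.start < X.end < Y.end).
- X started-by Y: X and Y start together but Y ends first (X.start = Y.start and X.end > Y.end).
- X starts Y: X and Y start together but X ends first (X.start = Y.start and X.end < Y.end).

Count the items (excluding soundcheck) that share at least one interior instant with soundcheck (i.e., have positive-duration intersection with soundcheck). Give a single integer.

2

Target soundcheck = [October 12, October 19].
audit [October 8, October 17] → overlaps → counts.
interview [October 12, October 17] → starts → counts.
load_test [October 7, October 9] → before → no.
rehearsal [October 1, October 11] → before → no.
snapshot [October 8, October 10] → before → no.
standup [October 10, October 11] → before → no.
sync_call [October 4, October 12] → meets → no.
triage [October 6, October 8] → before → no.
Total: 2.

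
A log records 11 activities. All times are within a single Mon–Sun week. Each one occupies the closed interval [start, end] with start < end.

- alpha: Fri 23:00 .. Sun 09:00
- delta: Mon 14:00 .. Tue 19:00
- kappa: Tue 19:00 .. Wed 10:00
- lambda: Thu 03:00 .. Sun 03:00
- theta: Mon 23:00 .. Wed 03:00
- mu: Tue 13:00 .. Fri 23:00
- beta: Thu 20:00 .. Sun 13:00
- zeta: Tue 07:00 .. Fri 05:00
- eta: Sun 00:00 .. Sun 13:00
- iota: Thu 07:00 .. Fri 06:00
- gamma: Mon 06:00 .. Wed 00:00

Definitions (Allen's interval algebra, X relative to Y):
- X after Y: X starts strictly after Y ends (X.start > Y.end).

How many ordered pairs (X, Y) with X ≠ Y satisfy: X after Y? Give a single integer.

25

Checking all 110 ordered pairs for relation 'after'; matching pairs in alphabetical order:
(alpha, delta): alpha after delta ✓
(alpha, gamma): alpha after gamma ✓
(alpha, iota): alpha after iota ✓
(alpha, kappa): alpha after kappa ✓
(alpha, theta): alpha after theta ✓
(alpha, zeta): alpha after zeta ✓
(beta, delta): beta after delta ✓
(beta, gamma): beta after gamma ✓
(beta, kappa): beta after kappa ✓
(beta, theta): beta after theta ✓
(eta, delta): eta after delta ✓
(eta, gamma): eta after gamma ✓
(eta, iota): eta after iota ✓
(eta, kappa): eta after kappa ✓
(eta, mu): eta after mu ✓
(eta, theta): eta after theta ✓
(eta, zeta): eta after zeta ✓
(iota, delta): iota after delta ✓
(iota, gamma): iota after gamma ✓
(iota, kappa): iota after kappa ✓
(iota, theta): iota after theta ✓
(lambda, delta): lambda after delta ✓
(lambda, gamma): lambda after gamma ✓
(lambda, kappa): lambda after kappa ✓
... plus 1 further pairs not listed.
Count: 25.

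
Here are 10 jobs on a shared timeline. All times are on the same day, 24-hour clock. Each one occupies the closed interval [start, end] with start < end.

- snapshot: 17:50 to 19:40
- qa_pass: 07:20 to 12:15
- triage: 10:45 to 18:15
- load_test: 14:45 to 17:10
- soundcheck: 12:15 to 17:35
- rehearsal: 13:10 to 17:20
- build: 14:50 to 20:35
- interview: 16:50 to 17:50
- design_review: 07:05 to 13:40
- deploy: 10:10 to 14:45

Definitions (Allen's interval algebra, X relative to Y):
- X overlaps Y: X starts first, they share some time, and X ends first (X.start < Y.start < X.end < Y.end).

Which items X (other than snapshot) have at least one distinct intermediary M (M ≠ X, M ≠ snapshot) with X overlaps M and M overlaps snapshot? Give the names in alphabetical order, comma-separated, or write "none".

Target snapshot = [17:50, 19:40].
Intermediaries M with M overlaps snapshot: triage.
Via triage — items with X overlaps triage: deploy, design_review, qa_pass.
Union: deploy, design_review, qa_pass.

deploy, design_review, qa_pass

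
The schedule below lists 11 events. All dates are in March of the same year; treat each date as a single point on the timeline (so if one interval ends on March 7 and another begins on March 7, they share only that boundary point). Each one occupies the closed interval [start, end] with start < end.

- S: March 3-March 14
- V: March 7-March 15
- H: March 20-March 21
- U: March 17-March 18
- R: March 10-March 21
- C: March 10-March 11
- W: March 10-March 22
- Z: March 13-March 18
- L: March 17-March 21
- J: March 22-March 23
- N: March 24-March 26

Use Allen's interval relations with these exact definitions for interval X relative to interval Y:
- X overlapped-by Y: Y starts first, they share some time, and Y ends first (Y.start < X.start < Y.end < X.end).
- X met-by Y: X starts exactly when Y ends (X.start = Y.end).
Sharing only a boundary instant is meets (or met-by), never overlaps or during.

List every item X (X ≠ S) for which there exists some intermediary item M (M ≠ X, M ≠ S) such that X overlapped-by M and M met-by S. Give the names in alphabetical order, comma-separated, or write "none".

Target S = [March 3, March 14].
Intermediaries M with M met-by S: none.
Union: none.

none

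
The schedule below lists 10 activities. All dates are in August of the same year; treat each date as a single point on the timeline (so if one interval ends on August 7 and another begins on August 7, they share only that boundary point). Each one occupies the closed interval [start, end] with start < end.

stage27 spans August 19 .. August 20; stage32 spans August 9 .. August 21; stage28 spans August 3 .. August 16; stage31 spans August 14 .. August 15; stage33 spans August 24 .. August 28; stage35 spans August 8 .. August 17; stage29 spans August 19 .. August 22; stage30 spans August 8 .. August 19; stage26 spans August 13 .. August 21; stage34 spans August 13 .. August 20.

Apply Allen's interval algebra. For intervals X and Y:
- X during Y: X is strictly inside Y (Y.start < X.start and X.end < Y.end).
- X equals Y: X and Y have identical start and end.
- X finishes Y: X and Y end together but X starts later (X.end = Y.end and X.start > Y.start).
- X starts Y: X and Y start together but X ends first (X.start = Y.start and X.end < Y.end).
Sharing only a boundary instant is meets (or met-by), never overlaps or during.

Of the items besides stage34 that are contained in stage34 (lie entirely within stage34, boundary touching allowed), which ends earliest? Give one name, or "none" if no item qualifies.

Target stage34 = [August 13, August 20].
stage26 [August 13, August 21] → started-by → excluded.
stage27 [August 19, August 20] → finishes → candidate.
stage28 [August 3, August 16] → overlaps → excluded.
stage29 [August 19, August 22] → overlapped-by → excluded.
stage30 [August 8, August 19] → overlaps → excluded.
stage31 [August 14, August 15] → during → candidate.
stage32 [August 9, August 21] → contains → excluded.
stage33 [August 24, August 28] → after → excluded.
stage35 [August 8, August 17] → overlaps → excluded.
Among candidates, earliest end is August 15 → stage31.

stage31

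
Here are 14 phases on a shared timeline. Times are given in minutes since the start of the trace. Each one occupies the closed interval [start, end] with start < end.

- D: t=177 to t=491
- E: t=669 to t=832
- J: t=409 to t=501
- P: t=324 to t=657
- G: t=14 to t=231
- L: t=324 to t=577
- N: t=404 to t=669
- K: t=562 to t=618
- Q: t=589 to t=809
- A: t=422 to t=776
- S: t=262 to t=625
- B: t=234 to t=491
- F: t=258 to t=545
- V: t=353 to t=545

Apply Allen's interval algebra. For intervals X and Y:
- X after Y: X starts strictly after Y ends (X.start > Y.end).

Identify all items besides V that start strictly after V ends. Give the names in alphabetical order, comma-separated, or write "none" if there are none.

Target V = [t=353, t=545].
A [t=422, t=776] → overlapped-by → no.
B [t=234, t=491] → overlaps → no.
D [t=177, t=491] → overlaps → no.
E [t=669, t=832] → after → yes.
F [t=258, t=545] → finished-by → no.
G [t=14, t=231] → before → no.
J [t=409, t=501] → during → no.
K [t=562, t=618] → after → yes.
L [t=324, t=577] → contains → no.
N [t=404, t=669] → overlapped-by → no.
P [t=324, t=657] → contains → no.
Q [t=589, t=809] → after → yes.
S [t=262, t=625] → contains → no.
Result: E, K, Q.

E, K, Q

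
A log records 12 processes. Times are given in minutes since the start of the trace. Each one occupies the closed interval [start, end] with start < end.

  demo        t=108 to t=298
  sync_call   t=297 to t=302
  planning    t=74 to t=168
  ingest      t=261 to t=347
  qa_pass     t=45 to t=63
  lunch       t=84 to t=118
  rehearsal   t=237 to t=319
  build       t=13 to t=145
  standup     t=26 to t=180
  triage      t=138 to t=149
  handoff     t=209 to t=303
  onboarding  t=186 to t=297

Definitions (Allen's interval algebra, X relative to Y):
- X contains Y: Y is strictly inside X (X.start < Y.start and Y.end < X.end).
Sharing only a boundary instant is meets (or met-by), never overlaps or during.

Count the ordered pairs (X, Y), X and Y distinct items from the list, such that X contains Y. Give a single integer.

Checking all 132 ordered pairs for relation 'contains'; matching pairs in alphabetical order:
(build, lunch): build contains lunch ✓
(build, qa_pass): build contains qa_pass ✓
(demo, onboarding): demo contains onboarding ✓
(demo, triage): demo contains triage ✓
(handoff, sync_call): handoff contains sync_call ✓
(ingest, sync_call): ingest contains sync_call ✓
(planning, lunch): planning contains lunch ✓
(planning, triage): planning contains triage ✓
(rehearsal, sync_call): rehearsal contains sync_call ✓
(standup, lunch): standup contains lunch ✓
(standup, planning): standup contains planning ✓
(standup, qa_pass): standup contains qa_pass ✓
(standup, triage): standup contains triage ✓
Count: 13.

13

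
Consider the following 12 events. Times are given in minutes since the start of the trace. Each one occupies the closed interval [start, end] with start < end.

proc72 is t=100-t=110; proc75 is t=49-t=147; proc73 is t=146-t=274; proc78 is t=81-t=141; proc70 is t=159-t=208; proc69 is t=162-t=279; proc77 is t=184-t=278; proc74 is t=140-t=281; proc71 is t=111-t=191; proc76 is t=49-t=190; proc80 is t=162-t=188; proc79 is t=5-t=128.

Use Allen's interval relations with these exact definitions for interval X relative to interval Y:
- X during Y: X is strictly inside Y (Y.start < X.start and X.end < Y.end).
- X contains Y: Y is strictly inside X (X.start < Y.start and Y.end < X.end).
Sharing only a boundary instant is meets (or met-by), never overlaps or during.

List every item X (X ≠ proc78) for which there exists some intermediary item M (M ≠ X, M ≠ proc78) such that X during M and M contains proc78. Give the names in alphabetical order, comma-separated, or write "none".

proc72, proc80

Target proc78 = [t=81, t=141].
Intermediaries M with M contains proc78: proc75, proc76.
Via proc75 — items with X during proc75: proc72.
Via proc76 — items with X during proc76: proc72, proc80.
Union: proc72, proc80.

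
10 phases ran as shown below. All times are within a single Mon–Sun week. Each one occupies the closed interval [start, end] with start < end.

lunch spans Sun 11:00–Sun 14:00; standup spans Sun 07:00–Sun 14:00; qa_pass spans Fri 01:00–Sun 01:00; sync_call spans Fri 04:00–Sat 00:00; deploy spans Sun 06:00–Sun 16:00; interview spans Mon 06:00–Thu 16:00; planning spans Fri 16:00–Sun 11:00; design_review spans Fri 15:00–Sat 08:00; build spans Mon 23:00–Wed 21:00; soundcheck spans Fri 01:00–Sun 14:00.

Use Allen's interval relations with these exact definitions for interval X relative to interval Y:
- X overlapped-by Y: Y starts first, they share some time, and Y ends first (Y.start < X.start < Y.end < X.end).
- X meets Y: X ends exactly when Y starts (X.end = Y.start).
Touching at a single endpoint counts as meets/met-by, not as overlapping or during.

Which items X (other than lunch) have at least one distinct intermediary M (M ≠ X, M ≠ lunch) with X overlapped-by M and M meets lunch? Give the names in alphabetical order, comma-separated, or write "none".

Target lunch = [Sun 11:00, Sun 14:00].
Intermediaries M with M meets lunch: planning.
Via planning — items with X overlapped-by planning: deploy, standup.
Union: deploy, standup.

deploy, standup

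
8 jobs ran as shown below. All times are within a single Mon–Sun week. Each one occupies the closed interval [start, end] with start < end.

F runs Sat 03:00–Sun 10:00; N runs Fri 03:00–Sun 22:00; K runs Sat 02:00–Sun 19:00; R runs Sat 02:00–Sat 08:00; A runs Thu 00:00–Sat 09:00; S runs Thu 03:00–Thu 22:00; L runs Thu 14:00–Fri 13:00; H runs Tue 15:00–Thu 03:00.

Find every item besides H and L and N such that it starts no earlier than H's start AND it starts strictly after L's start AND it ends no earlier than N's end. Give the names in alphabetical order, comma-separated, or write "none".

Conditions: its start is no earlier than H's start (X.start >= Tue 15:00) AND its start is strictly after L's start (X.start > Thu 14:00) AND its end is no earlier than N's end (X.end >= Sun 22:00).
A: start Thu 00:00 >= Tue 15:00? ✓; start Thu 00:00 > Thu 14:00? ✗; end Sat 09:00 >= Sun 22:00? ✗ → no.
F: start Sat 03:00 >= Tue 15:00? ✓; start Sat 03:00 > Thu 14:00? ✓; end Sun 10:00 >= Sun 22:00? ✗ → no.
K: start Sat 02:00 >= Tue 15:00? ✓; start Sat 02:00 > Thu 14:00? ✓; end Sun 19:00 >= Sun 22:00? ✗ → no.
R: start Sat 02:00 >= Tue 15:00? ✓; start Sat 02:00 > Thu 14:00? ✓; end Sat 08:00 >= Sun 22:00? ✗ → no.
S: start Thu 03:00 >= Tue 15:00? ✓; start Thu 03:00 > Thu 14:00? ✗; end Thu 22:00 >= Sun 22:00? ✗ → no.
Result: none.

none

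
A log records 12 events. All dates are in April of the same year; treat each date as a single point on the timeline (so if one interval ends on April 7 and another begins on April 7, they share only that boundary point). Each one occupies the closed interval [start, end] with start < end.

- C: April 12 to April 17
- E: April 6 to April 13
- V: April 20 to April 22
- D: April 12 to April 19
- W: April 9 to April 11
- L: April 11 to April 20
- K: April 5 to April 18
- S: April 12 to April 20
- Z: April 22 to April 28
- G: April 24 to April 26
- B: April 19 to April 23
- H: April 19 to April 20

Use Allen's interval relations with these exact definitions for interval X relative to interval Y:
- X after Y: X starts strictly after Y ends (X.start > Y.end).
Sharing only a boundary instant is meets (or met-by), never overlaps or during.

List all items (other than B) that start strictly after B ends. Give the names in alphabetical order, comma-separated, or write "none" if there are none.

Target B = [April 19, April 23].
C [April 12, April 17] → before → no.
D [April 12, April 19] → meets → no.
E [April 6, April 13] → before → no.
G [April 24, April 26] → after → yes.
H [April 19, April 20] → starts → no.
K [April 5, April 18] → before → no.
L [April 11, April 20] → overlaps → no.
S [April 12, April 20] → overlaps → no.
V [April 20, April 22] → during → no.
W [April 9, April 11] → before → no.
Z [April 22, April 28] → overlapped-by → no.
Result: G.

G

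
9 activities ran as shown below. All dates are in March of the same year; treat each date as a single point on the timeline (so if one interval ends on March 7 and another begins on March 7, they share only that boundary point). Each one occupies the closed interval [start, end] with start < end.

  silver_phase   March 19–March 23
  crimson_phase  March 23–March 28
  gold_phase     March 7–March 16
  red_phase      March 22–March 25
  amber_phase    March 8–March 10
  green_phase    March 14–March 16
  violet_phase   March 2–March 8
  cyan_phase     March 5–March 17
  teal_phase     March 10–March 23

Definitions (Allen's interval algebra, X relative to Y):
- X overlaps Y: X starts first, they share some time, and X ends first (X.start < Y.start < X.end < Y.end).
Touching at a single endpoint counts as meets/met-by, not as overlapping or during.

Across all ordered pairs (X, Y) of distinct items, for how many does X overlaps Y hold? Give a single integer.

7

Checking all 72 ordered pairs for relation 'overlaps'; matching pairs in alphabetical order:
(cyan_phase, teal_phase): cyan_phase overlaps teal_phase ✓
(gold_phase, teal_phase): gold_phase overlaps teal_phase ✓
(red_phase, crimson_phase): red_phase overlaps crimson_phase ✓
(silver_phase, red_phase): silver_phase overlaps red_phase ✓
(teal_phase, red_phase): teal_phase overlaps red_phase ✓
(violet_phase, cyan_phase): violet_phase overlaps cyan_phase ✓
(violet_phase, gold_phase): violet_phase overlaps gold_phase ✓
Count: 7.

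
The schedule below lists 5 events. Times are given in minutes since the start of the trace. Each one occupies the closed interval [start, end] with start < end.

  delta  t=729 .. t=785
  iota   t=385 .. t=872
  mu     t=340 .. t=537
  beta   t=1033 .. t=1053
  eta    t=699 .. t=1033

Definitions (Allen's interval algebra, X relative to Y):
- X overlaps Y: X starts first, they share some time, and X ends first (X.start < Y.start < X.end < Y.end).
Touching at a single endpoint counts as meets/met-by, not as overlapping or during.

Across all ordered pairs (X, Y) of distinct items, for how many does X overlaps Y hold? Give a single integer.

Checking all 20 ordered pairs for relation 'overlaps'; matching pairs in alphabetical order:
(iota, eta): iota overlaps eta ✓
(mu, iota): mu overlaps iota ✓
Count: 2.

2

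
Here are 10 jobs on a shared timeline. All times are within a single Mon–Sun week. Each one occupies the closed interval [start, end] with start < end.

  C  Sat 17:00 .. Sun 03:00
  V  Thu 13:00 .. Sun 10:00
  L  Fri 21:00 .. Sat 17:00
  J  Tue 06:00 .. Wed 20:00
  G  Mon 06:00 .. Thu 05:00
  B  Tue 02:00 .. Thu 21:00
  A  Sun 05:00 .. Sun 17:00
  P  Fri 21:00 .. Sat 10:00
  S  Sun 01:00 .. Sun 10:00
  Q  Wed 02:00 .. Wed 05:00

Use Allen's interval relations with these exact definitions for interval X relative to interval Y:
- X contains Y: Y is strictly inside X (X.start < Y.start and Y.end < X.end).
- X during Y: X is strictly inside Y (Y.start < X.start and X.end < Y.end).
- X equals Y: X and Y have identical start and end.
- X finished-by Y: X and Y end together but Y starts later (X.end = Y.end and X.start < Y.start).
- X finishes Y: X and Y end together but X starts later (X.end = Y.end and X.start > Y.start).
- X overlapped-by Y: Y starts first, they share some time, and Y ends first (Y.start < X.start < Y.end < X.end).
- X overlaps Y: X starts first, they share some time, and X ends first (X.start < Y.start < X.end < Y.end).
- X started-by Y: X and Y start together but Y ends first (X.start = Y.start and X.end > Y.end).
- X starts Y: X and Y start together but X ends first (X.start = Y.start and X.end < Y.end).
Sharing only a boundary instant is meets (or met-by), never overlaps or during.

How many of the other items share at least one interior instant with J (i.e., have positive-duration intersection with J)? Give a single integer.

Target J = [Tue 06:00, Wed 20:00].
A [Sun 05:00, Sun 17:00] → after → no.
B [Tue 02:00, Thu 21:00] → contains → counts.
C [Sat 17:00, Sun 03:00] → after → no.
G [Mon 06:00, Thu 05:00] → contains → counts.
L [Fri 21:00, Sat 17:00] → after → no.
P [Fri 21:00, Sat 10:00] → after → no.
Q [Wed 02:00, Wed 05:00] → during → counts.
S [Sun 01:00, Sun 10:00] → after → no.
V [Thu 13:00, Sun 10:00] → after → no.
Total: 3.

3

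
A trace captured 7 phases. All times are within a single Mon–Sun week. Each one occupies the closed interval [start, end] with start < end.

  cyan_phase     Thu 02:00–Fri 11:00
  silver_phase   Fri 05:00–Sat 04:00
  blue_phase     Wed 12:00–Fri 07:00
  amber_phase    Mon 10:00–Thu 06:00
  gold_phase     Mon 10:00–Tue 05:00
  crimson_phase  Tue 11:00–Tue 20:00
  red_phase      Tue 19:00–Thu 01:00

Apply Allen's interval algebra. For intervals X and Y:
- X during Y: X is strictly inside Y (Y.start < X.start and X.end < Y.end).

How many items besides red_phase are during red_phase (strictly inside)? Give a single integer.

Target red_phase = [Tue 19:00, Thu 01:00].
amber_phase [Mon 10:00, Thu 06:00] → contains → no.
blue_phase [Wed 12:00, Fri 07:00] → overlapped-by → no.
crimson_phase [Tue 11:00, Tue 20:00] → overlaps → no.
cyan_phase [Thu 02:00, Fri 11:00] → after → no.
gold_phase [Mon 10:00, Tue 05:00] → before → no.
silver_phase [Fri 05:00, Sat 04:00] → after → no.
Total: 0.

0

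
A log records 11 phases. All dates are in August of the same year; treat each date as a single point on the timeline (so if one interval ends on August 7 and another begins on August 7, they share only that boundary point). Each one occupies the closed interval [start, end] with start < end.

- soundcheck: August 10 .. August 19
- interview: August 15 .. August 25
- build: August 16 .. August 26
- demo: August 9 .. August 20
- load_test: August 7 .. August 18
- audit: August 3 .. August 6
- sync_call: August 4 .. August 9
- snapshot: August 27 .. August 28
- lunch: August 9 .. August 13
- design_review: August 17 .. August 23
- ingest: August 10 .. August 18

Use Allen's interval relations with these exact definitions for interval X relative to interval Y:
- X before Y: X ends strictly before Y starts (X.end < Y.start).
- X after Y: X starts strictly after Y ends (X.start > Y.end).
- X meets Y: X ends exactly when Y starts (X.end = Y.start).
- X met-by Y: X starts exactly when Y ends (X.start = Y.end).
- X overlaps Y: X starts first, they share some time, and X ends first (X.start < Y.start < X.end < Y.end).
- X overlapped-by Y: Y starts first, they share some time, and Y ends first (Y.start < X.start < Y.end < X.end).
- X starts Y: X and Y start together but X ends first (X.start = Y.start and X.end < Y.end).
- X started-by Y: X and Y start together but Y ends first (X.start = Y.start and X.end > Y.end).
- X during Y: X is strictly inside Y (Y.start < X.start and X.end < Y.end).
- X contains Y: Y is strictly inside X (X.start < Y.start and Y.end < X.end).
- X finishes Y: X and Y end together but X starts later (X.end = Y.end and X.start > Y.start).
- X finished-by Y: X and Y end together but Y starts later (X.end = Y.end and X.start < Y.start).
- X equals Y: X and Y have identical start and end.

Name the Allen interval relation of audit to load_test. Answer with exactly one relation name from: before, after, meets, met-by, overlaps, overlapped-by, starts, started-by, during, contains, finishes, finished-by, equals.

audit = [August 3, August 6]; load_test = [August 7, August 18].
Compare endpoints: audit.start < load_test.start, audit.start < load_test.end, audit.end < load_test.start, audit.end < load_test.end.
That pattern is 'before'.

before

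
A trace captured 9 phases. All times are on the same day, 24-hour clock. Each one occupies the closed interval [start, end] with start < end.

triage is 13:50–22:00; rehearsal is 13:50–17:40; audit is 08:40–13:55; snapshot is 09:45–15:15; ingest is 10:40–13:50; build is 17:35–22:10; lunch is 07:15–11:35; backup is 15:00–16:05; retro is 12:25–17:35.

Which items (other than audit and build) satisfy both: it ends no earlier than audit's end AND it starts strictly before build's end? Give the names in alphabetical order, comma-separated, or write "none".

Conditions: its end is no earlier than audit's end (X.end >= 13:55) AND its start is strictly before build's end (X.start < 22:10).
backup: end 16:05 >= 13:55? ✓; start 15:00 < 22:10? ✓ → yes.
ingest: end 13:50 >= 13:55? ✗; start 10:40 < 22:10? ✓ → no.
lunch: end 11:35 >= 13:55? ✗; start 07:15 < 22:10? ✓ → no.
rehearsal: end 17:40 >= 13:55? ✓; start 13:50 < 22:10? ✓ → yes.
retro: end 17:35 >= 13:55? ✓; start 12:25 < 22:10? ✓ → yes.
snapshot: end 15:15 >= 13:55? ✓; start 09:45 < 22:10? ✓ → yes.
triage: end 22:00 >= 13:55? ✓; start 13:50 < 22:10? ✓ → yes.
Result: backup, rehearsal, retro, snapshot, triage.

backup, rehearsal, retro, snapshot, triage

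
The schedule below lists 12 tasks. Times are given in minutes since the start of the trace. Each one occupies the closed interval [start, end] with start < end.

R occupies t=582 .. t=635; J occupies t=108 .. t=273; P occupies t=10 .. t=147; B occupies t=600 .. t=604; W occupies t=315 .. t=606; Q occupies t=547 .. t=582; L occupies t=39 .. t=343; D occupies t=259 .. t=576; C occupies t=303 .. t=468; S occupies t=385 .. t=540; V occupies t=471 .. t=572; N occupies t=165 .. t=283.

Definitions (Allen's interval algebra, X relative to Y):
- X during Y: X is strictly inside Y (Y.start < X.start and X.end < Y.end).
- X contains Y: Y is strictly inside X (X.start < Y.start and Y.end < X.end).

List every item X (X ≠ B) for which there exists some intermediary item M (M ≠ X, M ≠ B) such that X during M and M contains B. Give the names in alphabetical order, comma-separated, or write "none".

Q, S, V

Target B = [t=600, t=604].
Intermediaries M with M contains B: R, W.
Via R — items with X during R: none.
Via W — items with X during W: Q, S, V.
Union: Q, S, V.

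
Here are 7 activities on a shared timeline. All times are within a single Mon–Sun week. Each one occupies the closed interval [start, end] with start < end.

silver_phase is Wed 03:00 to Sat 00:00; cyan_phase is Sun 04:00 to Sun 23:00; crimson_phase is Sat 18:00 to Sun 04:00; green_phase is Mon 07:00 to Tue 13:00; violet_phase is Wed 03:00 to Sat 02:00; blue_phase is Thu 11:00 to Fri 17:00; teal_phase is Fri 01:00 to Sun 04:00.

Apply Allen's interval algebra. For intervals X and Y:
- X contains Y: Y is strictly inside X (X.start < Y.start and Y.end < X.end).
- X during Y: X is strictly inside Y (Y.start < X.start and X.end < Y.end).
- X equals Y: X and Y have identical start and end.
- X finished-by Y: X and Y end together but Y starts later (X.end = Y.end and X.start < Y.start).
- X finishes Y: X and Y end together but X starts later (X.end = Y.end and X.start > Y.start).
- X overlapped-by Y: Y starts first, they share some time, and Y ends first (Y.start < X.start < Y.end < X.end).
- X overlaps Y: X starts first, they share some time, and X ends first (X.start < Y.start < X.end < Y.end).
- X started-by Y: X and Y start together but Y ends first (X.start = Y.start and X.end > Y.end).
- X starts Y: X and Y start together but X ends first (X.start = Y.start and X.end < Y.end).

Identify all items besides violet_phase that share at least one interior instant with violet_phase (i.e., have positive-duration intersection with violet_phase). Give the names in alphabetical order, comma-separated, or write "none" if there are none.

blue_phase, silver_phase, teal_phase

Target violet_phase = [Wed 03:00, Sat 02:00].
blue_phase [Thu 11:00, Fri 17:00] → during → yes.
crimson_phase [Sat 18:00, Sun 04:00] → after → no.
cyan_phase [Sun 04:00, Sun 23:00] → after → no.
green_phase [Mon 07:00, Tue 13:00] → before → no.
silver_phase [Wed 03:00, Sat 00:00] → starts → yes.
teal_phase [Fri 01:00, Sun 04:00] → overlapped-by → yes.
Result: blue_phase, silver_phase, teal_phase.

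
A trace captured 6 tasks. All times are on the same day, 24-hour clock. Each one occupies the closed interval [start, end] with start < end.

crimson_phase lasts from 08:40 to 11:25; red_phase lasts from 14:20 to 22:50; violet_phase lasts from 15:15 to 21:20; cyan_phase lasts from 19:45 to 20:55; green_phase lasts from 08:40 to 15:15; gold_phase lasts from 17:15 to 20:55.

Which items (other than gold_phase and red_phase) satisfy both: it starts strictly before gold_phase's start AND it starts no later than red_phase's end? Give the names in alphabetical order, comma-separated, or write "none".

crimson_phase, green_phase, violet_phase

Conditions: its start is strictly before gold_phase's start (X.start < 17:15) AND its start is no later than red_phase's end (X.start <= 22:50).
crimson_phase: start 08:40 < 17:15? ✓; start 08:40 <= 22:50? ✓ → yes.
cyan_phase: start 19:45 < 17:15? ✗; start 19:45 <= 22:50? ✓ → no.
green_phase: start 08:40 < 17:15? ✓; start 08:40 <= 22:50? ✓ → yes.
violet_phase: start 15:15 < 17:15? ✓; start 15:15 <= 22:50? ✓ → yes.
Result: crimson_phase, green_phase, violet_phase.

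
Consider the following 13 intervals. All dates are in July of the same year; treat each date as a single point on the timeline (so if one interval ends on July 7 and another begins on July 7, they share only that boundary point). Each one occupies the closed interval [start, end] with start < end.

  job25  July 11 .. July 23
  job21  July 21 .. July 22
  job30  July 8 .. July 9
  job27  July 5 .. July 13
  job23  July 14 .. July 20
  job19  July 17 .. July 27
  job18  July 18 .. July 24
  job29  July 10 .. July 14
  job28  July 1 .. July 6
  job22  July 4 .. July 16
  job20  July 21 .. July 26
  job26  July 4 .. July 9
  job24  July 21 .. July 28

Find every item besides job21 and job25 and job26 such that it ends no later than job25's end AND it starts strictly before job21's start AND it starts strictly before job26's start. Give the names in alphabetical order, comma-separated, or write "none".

job28

Conditions: its end is no later than job25's end (X.end <= July 23) AND its start is strictly before job21's start (X.start < July 21) AND its start is strictly before job26's start (X.start < July 4).
job18: end July 24 <= July 23? ✗; start July 18 < July 21? ✓; start July 18 < July 4? ✗ → no.
job19: end July 27 <= July 23? ✗; start July 17 < July 21? ✓; start July 17 < July 4? ✗ → no.
job20: end July 26 <= July 23? ✗; start July 21 < July 21? ✗; start July 21 < July 4? ✗ → no.
job22: end July 16 <= July 23? ✓; start July 4 < July 21? ✓; start July 4 < July 4? ✗ → no.
job23: end July 20 <= July 23? ✓; start July 14 < July 21? ✓; start July 14 < July 4? ✗ → no.
job24: end July 28 <= July 23? ✗; start July 21 < July 21? ✗; start July 21 < July 4? ✗ → no.
job27: end July 13 <= July 23? ✓; start July 5 < July 21? ✓; start July 5 < July 4? ✗ → no.
job28: end July 6 <= July 23? ✓; start July 1 < July 21? ✓; start July 1 < July 4? ✓ → yes.
job29: end July 14 <= July 23? ✓; start July 10 < July 21? ✓; start July 10 < July 4? ✗ → no.
job30: end July 9 <= July 23? ✓; start July 8 < July 21? ✓; start July 8 < July 4? ✗ → no.
Result: job28.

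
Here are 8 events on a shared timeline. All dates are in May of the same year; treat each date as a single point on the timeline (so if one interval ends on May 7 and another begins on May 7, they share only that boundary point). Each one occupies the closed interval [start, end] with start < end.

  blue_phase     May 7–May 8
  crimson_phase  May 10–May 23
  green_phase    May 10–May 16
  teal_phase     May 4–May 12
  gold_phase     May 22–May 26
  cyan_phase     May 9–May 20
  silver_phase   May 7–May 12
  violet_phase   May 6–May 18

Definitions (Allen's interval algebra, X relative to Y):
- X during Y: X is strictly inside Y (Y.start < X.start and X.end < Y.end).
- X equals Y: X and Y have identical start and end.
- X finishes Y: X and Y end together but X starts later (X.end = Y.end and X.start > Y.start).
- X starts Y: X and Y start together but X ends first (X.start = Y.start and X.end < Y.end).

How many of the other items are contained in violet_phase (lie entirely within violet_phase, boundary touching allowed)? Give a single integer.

Target violet_phase = [May 6, May 18].
blue_phase [May 7, May 8] → during → counts.
crimson_phase [May 10, May 23] → overlapped-by → no.
cyan_phase [May 9, May 20] → overlapped-by → no.
gold_phase [May 22, May 26] → after → no.
green_phase [May 10, May 16] → during → counts.
silver_phase [May 7, May 12] → during → counts.
teal_phase [May 4, May 12] → overlaps → no.
Total: 3.

3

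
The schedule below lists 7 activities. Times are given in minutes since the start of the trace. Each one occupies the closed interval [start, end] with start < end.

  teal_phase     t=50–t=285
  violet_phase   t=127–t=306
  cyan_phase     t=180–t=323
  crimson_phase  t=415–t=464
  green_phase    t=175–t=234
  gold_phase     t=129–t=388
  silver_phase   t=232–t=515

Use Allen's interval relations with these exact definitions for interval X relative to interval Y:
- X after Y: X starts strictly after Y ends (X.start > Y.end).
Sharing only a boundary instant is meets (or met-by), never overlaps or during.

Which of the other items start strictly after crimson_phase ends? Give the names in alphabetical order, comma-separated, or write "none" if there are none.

Target crimson_phase = [t=415, t=464].
cyan_phase [t=180, t=323] → before → no.
gold_phase [t=129, t=388] → before → no.
green_phase [t=175, t=234] → before → no.
silver_phase [t=232, t=515] → contains → no.
teal_phase [t=50, t=285] → before → no.
violet_phase [t=127, t=306] → before → no.
Result: none.

none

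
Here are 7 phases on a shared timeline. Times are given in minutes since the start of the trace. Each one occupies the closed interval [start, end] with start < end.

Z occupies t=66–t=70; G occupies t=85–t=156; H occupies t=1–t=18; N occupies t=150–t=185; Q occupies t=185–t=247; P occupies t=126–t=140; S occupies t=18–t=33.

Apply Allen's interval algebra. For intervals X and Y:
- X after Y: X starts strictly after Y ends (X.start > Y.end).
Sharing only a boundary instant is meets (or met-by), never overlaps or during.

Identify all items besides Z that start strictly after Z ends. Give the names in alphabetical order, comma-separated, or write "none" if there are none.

Target Z = [t=66, t=70].
G [t=85, t=156] → after → yes.
H [t=1, t=18] → before → no.
N [t=150, t=185] → after → yes.
P [t=126, t=140] → after → yes.
Q [t=185, t=247] → after → yes.
S [t=18, t=33] → before → no.
Result: G, N, P, Q.

G, N, P, Q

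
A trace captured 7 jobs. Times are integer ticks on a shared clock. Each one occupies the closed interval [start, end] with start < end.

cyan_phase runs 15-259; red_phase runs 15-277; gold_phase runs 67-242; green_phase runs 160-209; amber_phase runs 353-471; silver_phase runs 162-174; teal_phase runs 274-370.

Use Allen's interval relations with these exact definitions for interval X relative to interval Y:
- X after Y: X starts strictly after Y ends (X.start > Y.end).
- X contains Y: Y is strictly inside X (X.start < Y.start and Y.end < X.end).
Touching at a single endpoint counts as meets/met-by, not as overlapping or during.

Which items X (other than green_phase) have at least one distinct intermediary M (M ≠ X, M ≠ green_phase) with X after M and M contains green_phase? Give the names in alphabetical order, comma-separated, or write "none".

Target green_phase = [160, 209].
Intermediaries M with M contains green_phase: cyan_phase, gold_phase, red_phase.
Via cyan_phase — items with X after cyan_phase: amber_phase, teal_phase.
Via gold_phase — items with X after gold_phase: amber_phase, teal_phase.
Via red_phase — items with X after red_phase: amber_phase.
Union: amber_phase, teal_phase.

amber_phase, teal_phase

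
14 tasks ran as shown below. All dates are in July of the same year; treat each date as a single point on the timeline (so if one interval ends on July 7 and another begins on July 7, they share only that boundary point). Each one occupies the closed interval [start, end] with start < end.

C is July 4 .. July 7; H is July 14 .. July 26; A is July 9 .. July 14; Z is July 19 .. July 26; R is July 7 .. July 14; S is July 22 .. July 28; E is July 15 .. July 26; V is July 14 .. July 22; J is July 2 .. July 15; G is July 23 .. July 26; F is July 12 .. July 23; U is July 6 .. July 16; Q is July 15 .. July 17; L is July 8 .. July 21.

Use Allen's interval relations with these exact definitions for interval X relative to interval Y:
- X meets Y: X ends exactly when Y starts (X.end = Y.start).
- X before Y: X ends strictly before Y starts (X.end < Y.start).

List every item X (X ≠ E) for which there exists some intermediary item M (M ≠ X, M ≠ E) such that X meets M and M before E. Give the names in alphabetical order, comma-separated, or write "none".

Target E = [July 15, July 26].
Intermediaries M with M before E: A, C, R.
Via A — items with X meets A: none.
Via C — items with X meets C: none.
Via R — items with X meets R: C.
Union: C.

C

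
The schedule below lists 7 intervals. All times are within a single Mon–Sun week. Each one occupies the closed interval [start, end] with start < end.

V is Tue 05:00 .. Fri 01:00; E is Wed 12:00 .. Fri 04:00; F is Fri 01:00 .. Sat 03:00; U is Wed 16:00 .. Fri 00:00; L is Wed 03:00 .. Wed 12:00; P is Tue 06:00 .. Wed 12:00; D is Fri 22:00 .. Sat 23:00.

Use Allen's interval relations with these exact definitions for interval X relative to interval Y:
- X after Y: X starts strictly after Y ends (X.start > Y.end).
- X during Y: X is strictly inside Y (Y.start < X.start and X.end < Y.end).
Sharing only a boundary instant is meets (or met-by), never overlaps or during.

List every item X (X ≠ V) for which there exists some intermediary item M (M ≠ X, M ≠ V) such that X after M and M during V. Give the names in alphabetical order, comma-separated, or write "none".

D, F, U

Target V = [Tue 05:00, Fri 01:00].
Intermediaries M with M during V: L, P, U.
Via L — items with X after L: D, F, U.
Via P — items with X after P: D, F, U.
Via U — items with X after U: D, F.
Union: D, F, U.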